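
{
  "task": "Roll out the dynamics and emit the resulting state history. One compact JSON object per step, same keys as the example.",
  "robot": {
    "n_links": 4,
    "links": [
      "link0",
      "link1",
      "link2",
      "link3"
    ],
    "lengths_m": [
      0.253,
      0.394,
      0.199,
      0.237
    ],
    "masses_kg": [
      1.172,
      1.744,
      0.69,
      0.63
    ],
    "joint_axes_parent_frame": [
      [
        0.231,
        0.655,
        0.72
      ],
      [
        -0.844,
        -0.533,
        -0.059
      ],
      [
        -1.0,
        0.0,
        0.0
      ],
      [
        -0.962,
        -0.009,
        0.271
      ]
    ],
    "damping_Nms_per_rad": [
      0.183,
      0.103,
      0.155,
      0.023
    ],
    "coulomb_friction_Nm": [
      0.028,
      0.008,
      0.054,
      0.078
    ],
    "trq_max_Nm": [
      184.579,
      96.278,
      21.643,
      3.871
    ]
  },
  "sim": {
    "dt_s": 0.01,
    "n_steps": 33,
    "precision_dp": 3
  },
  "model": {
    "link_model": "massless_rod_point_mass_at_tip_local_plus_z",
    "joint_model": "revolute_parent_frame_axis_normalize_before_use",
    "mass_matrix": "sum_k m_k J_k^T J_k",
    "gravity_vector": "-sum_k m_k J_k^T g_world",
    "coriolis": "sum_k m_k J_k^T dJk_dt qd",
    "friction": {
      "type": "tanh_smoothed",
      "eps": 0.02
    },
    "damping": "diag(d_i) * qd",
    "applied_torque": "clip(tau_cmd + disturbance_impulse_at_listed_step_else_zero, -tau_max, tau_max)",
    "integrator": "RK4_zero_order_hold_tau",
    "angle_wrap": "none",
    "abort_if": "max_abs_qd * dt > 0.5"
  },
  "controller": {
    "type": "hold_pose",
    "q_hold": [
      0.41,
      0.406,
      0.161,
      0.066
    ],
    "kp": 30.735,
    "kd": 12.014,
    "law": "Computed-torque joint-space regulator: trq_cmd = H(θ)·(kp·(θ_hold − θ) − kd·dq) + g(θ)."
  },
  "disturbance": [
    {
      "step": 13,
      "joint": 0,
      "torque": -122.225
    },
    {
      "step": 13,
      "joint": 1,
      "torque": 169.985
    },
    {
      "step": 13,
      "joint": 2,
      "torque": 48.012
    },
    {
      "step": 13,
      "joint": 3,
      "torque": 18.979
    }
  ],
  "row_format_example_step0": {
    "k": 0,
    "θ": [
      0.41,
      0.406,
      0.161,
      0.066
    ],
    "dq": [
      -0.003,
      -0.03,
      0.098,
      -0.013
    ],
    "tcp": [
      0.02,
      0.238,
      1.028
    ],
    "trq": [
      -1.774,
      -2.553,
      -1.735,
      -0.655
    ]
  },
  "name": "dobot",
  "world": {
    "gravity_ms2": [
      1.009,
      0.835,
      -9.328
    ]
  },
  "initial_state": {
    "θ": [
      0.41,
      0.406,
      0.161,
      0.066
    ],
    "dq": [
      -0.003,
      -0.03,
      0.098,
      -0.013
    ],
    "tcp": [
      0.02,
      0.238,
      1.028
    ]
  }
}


{"k":1,"\u03b8":[0.41,0.406,0.162,0.066],"dq":[0.002,-0.019,0.063,0.018],"tcp":[0.02,0.238,1.028],"trq":[-1.768,-2.555,-1.724,-0.652]}
{"k":2,"\u03b8":[0.41,0.406,0.162,0.066],"dq":[0.007,-0.009,0.032,0.038],"tcp":[0.02,0.238,1.028],"trq":[-1.762,-2.557,-1.712,-0.648]}
{"k":3,"\u03b8":[0.41,0.406,0.163,0.067],"dq":[0.009,-0.004,0.018,0.039],"tcp":[0.02,0.238,1.028],"trq":[-1.756,-2.558,-1.703,-0.644]}
{"k":4,"\u03b8":[0.41,0.406,0.163,0.067],"dq":[0.009,-0.002,0.012,0.033],"tcp":[0.02,0.238,1.028],"trq":[-1.75,-2.56,-1.697,-0.641]}
{"k":5,"\u03b8":[0.41,0.405,0.163,0.067],"dq":[0.008,-0.0,0.005,0.033],"tcp":[0.02,0.238,1.028],"trq":[-1.745,-2.56,-1.693,-0.639]}
{"k":6,"\u03b8":[0.41,0.405,0.163,0.067],"dq":[0.007,0.001,-0.0,0.035],"tcp":[0.02,0.238,1.028],"trq":[-1.741,-2.561,-1.689,-0.637]}
{"k":7,"\u03b8":[0.41,0.405,0.163,0.067],"dq":[0.007,0.002,-0.005,0.035],"tcp":[0.02,0.238,1.028],"trq":[-1.737,-2.562,-1.686,-0.636]}
{"k":8,"\u03b8":[0.41,0.405,0.163,0.067],"dq":[0.006,0.002,-0.008,0.035],"tcp":[0.02,0.238,1.028],"trq":[-1.733,-2.563,-1.683,-0.634]}
{"k":9,"\u03b8":[0.41,0.405,0.164,0.067],"dq":[0.005,0.002,-0.01,0.034],"tcp":[0.02,0.238,1.028],"trq":[-1.73,-2.564,-1.681,-0.633]}
{"k":10,"\u03b8":[0.41,0.405,0.164,0.067],"dq":[0.004,0.002,-0.012,0.033],"tcp":[0.02,0.238,1.028],"trq":[-1.728,-2.564,-1.679,-0.633]}
{"k":11,"\u03b8":[0.411,0.405,0.164,0.067],"dq":[0.004,0.002,-0.013,0.032],"tcp":[0.02,0.238,1.028],"trq":[-1.725,-2.565,-1.678,-0.632]}
{"k":12,"\u03b8":[0.411,0.405,0.164,0.067],"dq":[0.003,0.002,-0.014,0.03],"tcp":[0.02,0.238,1.028],"trq":[-1.723,-2.566,-1.677,-0.631]}
{"k":13,"\u03b8":[0.411,0.405,0.164,0.067],"dq":[0.003,0.003,-0.014,0.029],"tcp":[0.02,0.238,1.028],"trq":[-123.947,96.278,21.643,3.871]}
{"k":14,"\u03b8":[0.384,0.386,0.202,0.018],"dq":[-5.195,-3.767,7.645,-9.695],"tcp":[0.017,0.24,1.028],"trq":[13.211,-14.57,-4.452,-1.173]}
{"k":15,"\u03b8":[0.337,0.352,0.27,-0.066],"dq":[-4.269,-3.035,5.848,-7.068],"tcp":[0.011,0.241,1.029],"trq":[11.914,-13.247,-4.039,-1.083]}
{"k":16,"\u03b8":[0.298,0.325,0.321,-0.126],"dq":[-3.502,-2.425,4.364,-4.985],"tcp":[0.005,0.243,1.028],"trq":[10.75,-12.098,-3.709,-1.005]}
{"k":17,"\u03b8":[0.266,0.303,0.358,-0.168],"dq":[-2.874,-1.93,3.194,-3.403],"tcp":[-0.0,0.244,1.028],"trq":[9.7,-11.105,-3.446,-0.942]}
{"k":18,"\u03b8":[0.24,0.286,0.386,-0.195],"dq":[-2.356,-1.53,2.287,-2.22],"tcp":[-0.005,0.245,1.027],"trq":[8.749,-10.247,-3.236,-0.895]}
{"k":19,"\u03b8":[0.219,0.273,0.405,-0.213],"dq":[-1.927,-1.207,1.588,-1.339],"tcp":[-0.009,0.246,1.027],"trq":[7.885,-9.502,-3.067,-0.858]}
{"k":20,"\u03b8":[0.202,0.262,0.418,-0.223],"dq":[-1.566,-0.943,1.049,-0.682],"tcp":[-0.013,0.247,1.026],"trq":[7.097,-8.85,-2.931,-0.832]}
{"k":21,"\u03b8":[0.187,0.253,0.426,-0.227],"dq":[-1.262,-0.726,0.633,-0.193],"tcp":[-0.016,0.248,1.026],"trq":[6.378,-8.276,-2.821,-0.812]}
{"k":22,"\u03b8":[0.176,0.247,0.431,-0.228],"dq":[-1.006,-0.551,0.357,0.075],"tcp":[-0.018,0.248,1.026],"trq":[5.72,-7.767,-2.73,-0.79]}
{"k":23,"\u03b8":[0.167,0.242,0.434,-0.227],"dq":[-0.789,-0.413,0.215,0.121],"tcp":[-0.021,0.249,1.025],"trq":[5.118,-7.313,-2.654,-0.76]}
{"k":24,"\u03b8":[0.16,0.239,0.436,-0.225],"dq":[-0.602,-0.295,0.105,0.14],"tcp":[-0.022,0.25,1.025],"trq":[4.567,-6.906,-2.588,-0.733]}
{"k":25,"\u03b8":[0.155,0.236,0.436,-0.224],"dq":[-0.441,-0.195,0.022,0.14],"tcp":[-0.024,0.25,1.025],"trq":[4.061,-6.539,-2.532,-0.71]}
{"k":26,"\u03b8":[0.151,0.235,0.436,-0.223],"dq":[-0.305,-0.118,-0.013,0.089],"tcp":[-0.025,0.25,1.025],"trq":[3.597,-6.206,-2.489,-0.689]}
{"k":27,"\u03b8":[0.149,0.234,0.436,-0.222],"dq":[-0.189,-0.056,-0.023,0.02],"tcp":[-0.026,0.25,1.025],"trq":[3.172,-5.903,-2.455,-0.67]}
{"k":28,"\u03b8":[0.147,0.234,0.436,-0.222],"dq":[-0.087,-0.001,-0.065,0.037],"tcp":[-0.026,0.25,1.025],"trq":[2.781,-5.627,-2.425,-0.66]}
{"k":29,"\u03b8":[0.147,0.234,0.435,-0.222],"dq":[-0.001,0.043,-0.093,0.043],"tcp":[-0.027,0.25,1.025],"trq":[2.423,-5.373,-2.4,-0.65]}
{"k":30,"\u03b8":[0.147,0.234,0.434,-0.222],"dq":[0.07,0.076,-0.107,0.04],"tcp":[-0.027,0.25,1.025],"trq":[2.1,-5.14,-2.377,-0.642]}
{"k":31,"\u03b8":[0.148,0.235,0.433,-0.222],"dq":[0.13,0.104,-0.12,0.042],"tcp":[-0.027,0.25,1.025],"trq":[1.805,-4.926,-2.356,-0.635]}
{"k":32,"\u03b8":[0.15,0.236,0.432,-0.221],"dq":[0.183,0.127,-0.129,0.041],"tcp":[-0.026,0.25,1.026],"trq":[1.533,-4.73,-2.337,-0.628]}
{"k":33,"\u03b8":[0.152,0.238,0.431,-0.221],"dq":[0.227,0.145,-0.135,0.042],"tcp":[-0.026,0.25,1.026]}


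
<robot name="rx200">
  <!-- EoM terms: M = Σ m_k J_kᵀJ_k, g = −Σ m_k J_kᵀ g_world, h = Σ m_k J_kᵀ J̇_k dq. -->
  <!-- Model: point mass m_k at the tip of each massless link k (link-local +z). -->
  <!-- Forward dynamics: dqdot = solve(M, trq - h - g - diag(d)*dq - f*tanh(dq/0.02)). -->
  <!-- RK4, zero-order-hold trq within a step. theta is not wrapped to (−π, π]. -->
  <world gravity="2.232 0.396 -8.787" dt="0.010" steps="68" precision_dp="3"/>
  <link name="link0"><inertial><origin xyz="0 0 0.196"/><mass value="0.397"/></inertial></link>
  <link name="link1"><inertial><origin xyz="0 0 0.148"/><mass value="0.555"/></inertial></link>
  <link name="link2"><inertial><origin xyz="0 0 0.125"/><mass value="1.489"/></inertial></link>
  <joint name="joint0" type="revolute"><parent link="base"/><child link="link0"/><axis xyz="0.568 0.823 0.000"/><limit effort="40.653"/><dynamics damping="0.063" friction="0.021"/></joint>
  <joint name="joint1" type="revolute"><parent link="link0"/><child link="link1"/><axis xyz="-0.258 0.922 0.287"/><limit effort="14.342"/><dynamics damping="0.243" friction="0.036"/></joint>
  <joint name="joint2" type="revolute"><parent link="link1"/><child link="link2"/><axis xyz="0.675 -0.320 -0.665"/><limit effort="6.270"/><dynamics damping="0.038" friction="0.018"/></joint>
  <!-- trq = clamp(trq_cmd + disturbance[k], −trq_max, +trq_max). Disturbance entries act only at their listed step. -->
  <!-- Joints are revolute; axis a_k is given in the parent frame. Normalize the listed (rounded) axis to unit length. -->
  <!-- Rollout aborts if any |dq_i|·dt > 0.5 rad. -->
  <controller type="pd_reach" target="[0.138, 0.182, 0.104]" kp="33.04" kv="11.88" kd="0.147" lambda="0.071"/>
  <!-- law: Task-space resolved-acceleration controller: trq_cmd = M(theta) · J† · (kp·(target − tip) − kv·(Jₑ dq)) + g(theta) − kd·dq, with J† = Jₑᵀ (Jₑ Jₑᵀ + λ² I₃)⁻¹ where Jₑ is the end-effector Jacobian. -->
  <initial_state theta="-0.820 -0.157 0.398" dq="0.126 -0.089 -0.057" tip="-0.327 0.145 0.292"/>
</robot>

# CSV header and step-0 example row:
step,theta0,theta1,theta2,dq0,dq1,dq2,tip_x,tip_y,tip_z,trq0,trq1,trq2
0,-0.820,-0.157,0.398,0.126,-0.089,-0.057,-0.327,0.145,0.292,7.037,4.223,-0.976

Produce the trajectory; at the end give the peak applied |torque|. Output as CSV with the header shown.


step,theta0,theta1,theta2,dq0,dq1,dq2,tip_x,tip_y,tip_z,trq0,trq1,trq2
1,-0.819,-0.156,0.399,0.054,0.235,0.107,-0.327,0.145,0.292,6.825,3.932,-0.926
2,-0.819,-0.153,0.399,0.039,0.364,-0.098,-0.326,0.145,0.293,6.646,3.697,-0.829
3,-0.818,-0.149,0.398,0.011,0.528,-0.144,-0.326,0.146,0.294,6.482,3.488,-0.766
4,-0.818,-0.143,0.395,-0.000,0.630,-0.271,-0.325,0.147,0.295,6.335,3.309,-0.697
5,-0.818,-0.136,0.392,-0.011,0.725,-0.368,-0.323,0.148,0.296,6.202,3.150,-0.639
6,-0.819,-0.128,0.388,-0.019,0.806,-0.453,-0.322,0.149,0.298,6.081,3.009,-0.587
7,-0.819,-0.120,0.383,-0.026,0.878,-0.526,-0.320,0.150,0.299,5.971,2.883,-0.541
8,-0.819,-0.111,0.378,-0.031,0.942,-0.590,-0.319,0.152,0.301,5.871,2.769,-0.499
9,-0.819,-0.101,0.372,-0.036,0.999,-0.647,-0.317,0.153,0.302,5.780,2.664,-0.461
10,-0.820,-0.091,0.365,-0.041,1.051,-0.698,-0.315,0.155,0.304,5.697,2.568,-0.425
11,-0.820,-0.080,0.358,-0.045,1.098,-0.744,-0.313,0.157,0.306,5.621,2.478,-0.392
12,-0.821,-0.069,0.350,-0.049,1.141,-0.786,-0.310,0.159,0.308,5.551,2.394,-0.360
13,-0.821,-0.057,0.342,-0.053,1.180,-0.825,-0.308,0.161,0.309,5.486,2.314,-0.330
14,-0.822,-0.045,0.334,-0.056,1.218,-0.861,-0.306,0.163,0.311,5.426,2.238,-0.301
15,-0.822,-0.033,0.325,-0.060,1.253,-0.895,-0.303,0.165,0.313,5.370,2.164,-0.272
16,-0.823,-0.020,0.316,-0.063,1.286,-0.927,-0.301,0.167,0.315,5.318,2.093,-0.244
17,-0.824,-0.007,0.307,-0.067,1.317,-0.957,-0.298,0.169,0.317,5.268,2.023,-0.216
18,-0.824,0.006,0.297,-0.070,1.347,-0.986,-0.295,0.172,0.318,5.222,1.953,-0.188
19,-0.825,0.020,0.287,-0.073,1.376,-1.013,-0.292,0.174,0.320,5.177,1.885,-0.160
20,-0.826,0.034,0.277,-0.076,1.404,-1.039,-0.289,0.177,0.322,5.134,1.816,-0.132
21,-0.827,0.048,0.266,-0.079,1.432,-1.064,-0.286,0.179,0.324,5.093,1.748,-0.104
22,-0.827,0.062,0.255,-0.081,1.458,-1.088,-0.282,0.182,0.325,5.053,1.679,-0.075
23,-0.828,0.077,0.244,-0.084,1.484,-1.111,-0.279,0.184,0.327,5.014,1.610,-0.046
24,-0.829,0.092,0.233,-0.086,1.509,-1.134,-0.276,0.187,0.329,4.976,1.540,-0.017
25,-0.830,0.107,0.222,-0.088,1.534,-1.155,-0.272,0.189,0.330,4.938,1.469,0.012
26,-0.831,0.123,0.210,-0.090,1.558,-1.175,-0.268,0.192,0.332,4.901,1.398,0.042
27,-0.832,0.138,0.198,-0.091,1.582,-1.194,-0.265,0.195,0.333,4.864,1.325,0.072
28,-0.833,0.154,0.186,-0.092,1.605,-1.213,-0.261,0.197,0.334,4.827,1.251,0.102
29,-0.834,0.171,0.174,-0.093,1.628,-1.231,-0.257,0.200,0.336,4.790,1.177,0.133
30,-0.835,0.187,0.162,-0.093,1.650,-1.247,-0.253,0.203,0.337,4.753,1.100,0.164
31,-0.835,0.204,0.149,-0.093,1.672,-1.263,-0.249,0.205,0.338,4.716,1.023,0.195
32,-0.836,0.220,0.137,-0.093,1.693,-1.278,-0.244,0.208,0.339,4.678,0.945,0.227
33,-0.837,0.237,0.124,-0.092,1.713,-1.291,-0.240,0.211,0.340,4.639,0.865,0.258
34,-0.838,0.255,0.111,-0.090,1.734,-1.304,-0.236,0.214,0.341,4.601,0.784,0.290
35,-0.839,0.272,0.098,-0.089,1.753,-1.315,-0.231,0.216,0.341,4.561,0.702,0.322
36,-0.840,0.290,0.085,-0.087,1.773,-1.326,-0.226,0.219,0.342,4.521,0.619,0.354
37,-0.841,0.308,0.071,-0.084,1.791,-1.335,-0.222,0.222,0.342,4.480,0.535,0.386
38,-0.842,0.326,0.058,-0.081,1.809,-1.343,-0.217,0.225,0.343,4.438,0.449,0.418
39,-0.842,0.344,0.045,-0.077,1.826,-1.350,-0.212,0.227,0.343,4.396,0.363,0.450
40,-0.843,0.362,0.031,-0.073,1.843,-1.355,-0.207,0.230,0.344,4.353,0.275,0.481
41,-0.844,0.381,0.018,-0.069,1.859,-1.360,-0.202,0.233,0.344,4.308,0.187,0.513
42,-0.845,0.399,0.004,-0.064,1.874,-1.363,-0.197,0.235,0.344,4.263,0.097,0.544
43,-0.845,0.418,-0.010,-0.059,1.889,-1.364,-0.192,0.238,0.344,4.217,0.007,0.574
44,-0.846,0.437,-0.023,-0.053,1.903,-1.365,-0.187,0.240,0.343,4.170,-0.083,0.604
45,-0.846,0.456,-0.037,-0.047,1.916,-1.363,-0.182,0.243,0.343,4.123,-0.174,0.634
46,-0.847,0.475,-0.050,-0.040,1.929,-1.361,-0.176,0.245,0.343,4.074,-0.266,0.663
47,-0.847,0.495,-0.064,-0.033,1.940,-1.357,-0.171,0.247,0.342,4.024,-0.358,0.691
48,-0.847,0.514,-0.078,-0.025,1.951,-1.351,-0.165,0.250,0.342,3.974,-0.451,0.719
49,-0.848,0.534,-0.091,-0.018,1.962,-1.344,-0.160,0.252,0.341,3.922,-0.543,0.746
50,-0.848,0.553,-0.104,-0.010,1.972,-1.333,-0.155,0.254,0.340,3.871,-0.636,0.771
51,-0.848,0.573,-0.118,-0.002,1.981,-1.320,-0.149,0.256,0.339,3.819,-0.728,0.796
52,-0.848,0.593,-0.131,0.006,1.990,-1.305,-0.144,0.258,0.338,3.767,-0.821,0.820
53,-0.848,0.613,-0.144,0.014,1.999,-1.288,-0.138,0.260,0.337,3.714,-0.913,0.842
54,-0.848,0.633,-0.157,0.022,2.006,-1.272,-0.133,0.262,0.336,3.662,-1.005,0.864
55,-0.847,0.653,-0.169,0.031,2.011,-1.255,-0.127,0.263,0.334,3.609,-1.096,0.885
56,-0.847,0.673,-0.182,0.041,2.015,-1.239,-0.121,0.265,0.333,3.555,-1.187,0.905
57,-0.846,0.693,-0.194,0.051,2.018,-1.222,-0.116,0.267,0.331,3.501,-1.277,0.924
58,-0.846,0.713,-0.206,0.062,2.019,-1.204,-0.110,0.268,0.330,3.445,-1.366,0.942
59,-0.845,0.734,-0.218,0.073,2.020,-1.185,-0.105,0.270,0.328,3.389,-1.455,0.959
60,-0.844,0.754,-0.230,0.084,2.019,-1.165,-0.099,0.271,0.326,3.333,-1.542,0.974
61,-0.844,0.774,-0.241,0.095,2.017,-1.145,-0.094,0.272,0.324,3.275,-1.629,0.988
62,-0.843,0.794,-0.253,0.107,2.015,-1.123,-0.089,0.273,0.322,3.218,-1.714,1.001
63,-0.841,0.814,-0.264,0.120,2.011,-1.100,-0.083,0.274,0.320,3.159,-1.798,1.012
64,-0.840,0.834,-0.275,0.132,2.006,-1.076,-0.078,0.275,0.318,3.101,-1.881,1.023
65,-0.839,0.854,-0.285,0.145,2.000,-1.052,-0.073,0.276,0.316,3.042,-1.962,1.032
66,-0.837,0.874,-0.296,0.157,1.993,-1.027,-0.067,0.277,0.313,2.983,-2.042,1.039
67,-0.836,0.894,-0.306,0.171,1.986,-1.001,-0.062,0.278,0.311,2.924,-2.120,1.046
68,-0.834,0.914,-0.316,0.184,1.977,-0.975,-0.057,0.278,0.309,,,
# max |trq| (N·m): 7.037


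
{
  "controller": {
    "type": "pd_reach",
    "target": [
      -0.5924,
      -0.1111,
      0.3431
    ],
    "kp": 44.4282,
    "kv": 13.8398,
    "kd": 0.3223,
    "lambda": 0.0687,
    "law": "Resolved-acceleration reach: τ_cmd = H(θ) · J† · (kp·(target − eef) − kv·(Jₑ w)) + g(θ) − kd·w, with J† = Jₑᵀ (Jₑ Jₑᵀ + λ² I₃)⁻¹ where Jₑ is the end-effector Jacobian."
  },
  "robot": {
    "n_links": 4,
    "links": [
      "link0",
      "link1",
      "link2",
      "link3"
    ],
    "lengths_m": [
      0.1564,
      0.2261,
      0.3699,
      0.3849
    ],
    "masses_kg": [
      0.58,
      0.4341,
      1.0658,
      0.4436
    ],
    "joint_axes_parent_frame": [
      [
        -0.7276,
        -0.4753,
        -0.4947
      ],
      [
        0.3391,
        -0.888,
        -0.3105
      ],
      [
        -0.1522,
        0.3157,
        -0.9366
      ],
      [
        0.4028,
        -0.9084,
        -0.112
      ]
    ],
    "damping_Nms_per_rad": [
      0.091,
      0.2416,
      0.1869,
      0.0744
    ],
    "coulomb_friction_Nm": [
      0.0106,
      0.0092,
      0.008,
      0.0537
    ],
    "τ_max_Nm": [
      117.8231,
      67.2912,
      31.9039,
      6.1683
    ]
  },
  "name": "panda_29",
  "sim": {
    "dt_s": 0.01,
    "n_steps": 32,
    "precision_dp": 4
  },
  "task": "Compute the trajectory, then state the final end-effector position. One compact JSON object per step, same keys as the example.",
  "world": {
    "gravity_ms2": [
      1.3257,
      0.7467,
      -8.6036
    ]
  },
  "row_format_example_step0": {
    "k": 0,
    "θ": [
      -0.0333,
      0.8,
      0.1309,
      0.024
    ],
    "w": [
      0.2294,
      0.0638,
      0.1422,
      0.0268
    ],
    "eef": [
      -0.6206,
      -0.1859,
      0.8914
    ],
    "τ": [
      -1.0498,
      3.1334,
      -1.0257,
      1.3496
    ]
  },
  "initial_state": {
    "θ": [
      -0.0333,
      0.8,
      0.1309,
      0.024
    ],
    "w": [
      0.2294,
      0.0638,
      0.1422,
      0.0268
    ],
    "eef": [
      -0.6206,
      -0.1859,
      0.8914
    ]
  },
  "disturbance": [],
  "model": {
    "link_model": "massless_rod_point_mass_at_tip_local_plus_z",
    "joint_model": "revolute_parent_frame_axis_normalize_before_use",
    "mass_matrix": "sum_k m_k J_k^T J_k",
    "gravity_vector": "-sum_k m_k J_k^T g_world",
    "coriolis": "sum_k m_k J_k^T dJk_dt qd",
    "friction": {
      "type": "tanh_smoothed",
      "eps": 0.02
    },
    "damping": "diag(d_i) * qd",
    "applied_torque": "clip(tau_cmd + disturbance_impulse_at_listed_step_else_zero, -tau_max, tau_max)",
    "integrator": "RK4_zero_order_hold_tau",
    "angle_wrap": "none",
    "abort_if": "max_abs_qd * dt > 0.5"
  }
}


{"k":1,"\u03b8":[-0.0312,0.8005,0.1292,0.0244],"w":[0.1909,0.1168,-0.085,0.1169],"eef":[-0.6225,-0.184,0.8904],"\u03c4":[-1.3393,1.7178,-0.602,1.0207]}
{"k":2,"\u03b8":[-0.0295,0.8022,0.1291,0.0262],"w":[0.1576,0.2,-0.093,0.2219],"eef":[-0.6252,-0.1824,0.8886],"\u03c4":[-1.698,0.3277,-0.2635,0.7293]}
{"k":3,"\u03b8":[-0.028,0.8046,0.1285,0.029],"w":[0.1279,0.2662,-0.0875,0.3276],"eef":[-0.6285,-0.1811,0.8861],"\u03c4":[-2.0993,-1.0223,0.0574,0.4726]}
{"k":4,"\u03b8":[-0.0269,0.8075,0.1274,0.0328],"w":[0.101,0.3045,-0.1156,0.4344],"eef":[-0.6324,-0.1801,0.883],"\u03c4":[-2.5411,-2.3456,0.3803,0.2462]}
{"k":5,"\u03b8":[-0.026,0.8106,0.1261,0.0377],"w":[0.0764,0.3243,-0.1304,0.5579],"eef":[-0.6367,-0.1793,0.8794],"\u03c4":[-3.0357,-3.6701,0.6961,0.0415]}
{"k":6,"\u03b8":[-0.0254,0.8138,0.1246,0.044],"w":[0.0534,0.3201,-0.1516,0.7015],"eef":[-0.6413,-0.1787,0.8755],"\u03c4":[-3.5866,-5.0161,1.0166,-0.1449]}
{"k":7,"\u03b8":[-0.0249,0.8169,0.123,0.0519],"w":[0.0315,0.2942,-0.1626,0.8748],"eef":[-0.6461,-0.1783,0.8711],"\u03c4":[-4.2035,-6.4073,1.3416,-0.3179]}
{"k":8,"\u03b8":[-0.0247,0.8195,0.1212,0.0617],"w":[0.0105,0.2415,-0.1789,1.0819],"eef":[-0.6511,-0.1781,0.8665],"\u03c4":[-4.8875,-7.8591,1.6803,-0.48]}
{"k":9,"\u03b8":[-0.0247,0.8215,0.1193,0.0737],"w":[-0.0102,0.1629,-0.1868,1.3321],"eef":[-0.6562,-0.178,0.8617],"\u03c4":[-5.6389,-9.3786,2.0298,-0.6346]}
{"k":10,"\u03b8":[-0.0249,0.8226,0.1172,0.0885],"w":[-0.0307,0.0538,-0.1987,1.6292],"eef":[-0.6612,-0.178,0.8567],"\u03c4":[-6.4367,-10.948,2.3908,-0.7827]}
{"k":11,"\u03b8":[-0.0253,0.8224,0.1152,0.1066],"w":[-0.0516,-0.0812,-0.1887,1.9809],"eef":[-0.666,-0.1781,0.8515],"\u03c4":[-7.2462,-12.5162,2.7437,-0.926]}
{"k":12,"\u03b8":[-0.026,0.8207,0.1131,0.1284],"w":[-0.0723,-0.2533,-0.2067,2.3797],"eef":[-0.6706,-0.1783,0.8462],"\u03c4":[-7.9793,-13.9748,3.0824,-1.0604]}
{"k":13,"\u03b8":[-0.0268,0.8172,0.1111,0.1544],"w":[-0.0935,-0.4467,-0.1943,2.8289],"eef":[-0.6749,-0.1786,0.8409],"\u03c4":[-8.549,-15.1647,3.3525,-1.1853]}
{"k":14,"\u03b8":[-0.0278,0.8116,0.1091,0.1851],"w":[-0.114,-0.6649,-0.1977,3.3039],"eef":[-0.6787,-0.1789,0.8354],"\u03c4":[-8.8082,-15.8828,3.5261,-1.2916]}
{"k":15,"\u03b8":[-0.0291,0.8039,0.1072,0.2205],"w":[-0.1339,-0.8881,-0.1822,3.7829],"eef":[-0.6818,-0.1793,0.8298],"\u03c4":[-8.6616,-15.9481,3.5518,-1.3729]}
{"k":16,"\u03b8":[-0.0305,0.7939,0.1054,0.2606],"w":[-0.1521,-1.1052,-0.1687,4.2258],"eef":[-0.6842,-0.1796,0.8242],"\u03c4":[-8.0539,-15.2757,3.4183,-1.4204]}
{"k":17,"\u03b8":[-0.0321,0.7819,0.1038,0.3047],"w":[-0.168,-1.297,-0.1483,4.597],"eef":[-0.6857,-0.18,0.8184],"\u03c4":[-7.0435,-13.9334,3.1371,-1.4307]}
{"k":18,"\u03b8":[-0.0338,0.7681,0.1024,0.352],"w":[-0.1809,-1.4504,-0.1264,4.8673],"eef":[-0.6864,-0.1803,0.8125],"\u03c4":[-5.7641,-12.1248,2.754,-1.4051]}
{"k":19,"\u03b8":[-0.0357,0.7531,0.1013,0.4015],"w":[-0.1905,-1.5574,-0.1041,5.0243],"eef":[-0.686,-0.1806,0.8066],"\u03c4":[-4.3841,-10.1107,2.3258,-1.3504]}
{"k":20,"\u03b8":[-0.0376,0.7372,0.1003,0.452],"w":[-0.1967,-1.6172,-0.0835,5.0726],"eef":[-0.6849,-0.1808,0.8005],"\u03c4":[-3.0498,-8.1246,1.9036,-1.277]}
{"k":21,"\u03b8":[-0.0396,0.721,0.0996,0.5025],"w":[-0.1997,-1.6343,-0.0658,5.0289],"eef":[-0.6829,-0.1809,0.7945],"\u03c4":[-1.8582,-6.3251,1.5221,-1.1958]}
{"k":22,"\u03b8":[-0.0416,0.7047,0.099,0.5522],"w":[-0.1997,-1.6163,-0.0518,4.9156],"eef":[-0.6803,-0.1809,0.7884],"\u03c4":[-0.8558,-4.7922,1.199,-1.1162]}
{"k":23,"\u03b8":[-0.0436,0.6888,0.0986,0.6005],"w":[-0.1971,-1.5714,-0.0416,4.7548],"eef":[-0.6772,-0.1809,0.7824],"\u03c4":[-0.0517,-3.5465,0.9385,-1.045]}
{"k":24,"\u03b8":[-0.0455,0.6734,0.0982,0.6471],"w":[-0.1922,-1.5073,-0.0351,4.5658],"eef":[-0.6738,-0.1808,0.7763],"\u03c4":[0.567,-2.5725,0.7372,-0.9864]}
{"k":25,"\u03b8":[-0.0474,0.6587,0.0979,0.6917],"w":[-0.1856,-1.4303,-0.0318,4.3633],"eef":[-0.6701,-0.1806,0.7703],"\u03c4":[1.0238,-1.8375,0.5878,-0.9422]}
{"k":26,"\u03b8":[-0.0492,0.6449,0.0975,0.7343],"w":[-0.1775,-1.3455,-0.0312,4.1578],"eef":[-0.6663,-0.1804,0.7642],"\u03c4":[1.3451,-1.3034,0.4818,-0.9126]}
{"k":27,"\u03b8":[-0.051,0.6318,0.0972,0.7749],"w":[-0.1683,-1.2565,-0.0327,3.9562],"eef":[-0.6625,-0.18,0.7582],"\u03c4":[1.5561,-0.9332,0.4109,-0.8967]}
{"k":28,"\u03b8":[-0.0526,0.6197,0.0969,0.8134],"w":[-0.1583,-1.1661,-0.0359,3.7627],"eef":[-0.6588,-0.1797,0.7521],"\u03c4":[1.6794,-0.6938,0.3679,-0.8929]}
{"k":29,"\u03b8":[-0.0541,0.6085,0.0965,0.8501],"w":[-0.1478,-1.0762,-0.0405,3.5796],"eef":[-0.6551,-0.1792,0.7459],"\u03c4":[1.7343,-0.557,0.3465,-0.8995]}
{"k":30,"\u03b8":[-0.0556,0.5982,0.0961,0.8851],"w":[-0.137,-0.9882,-0.0461,3.4078],"eef":[-0.6516,-0.1787,0.7397],"\u03c4":[1.7367,-0.4998,0.3418,-0.9146]}
{"k":31,"\u03b8":[-0.0569,0.5888,0.0956,0.9183],"w":[-0.1261,-0.9028,-0.0524,3.2474],"eef":[-0.6483,-0.1781,0.7335],"\u03c4":[1.6995,-0.5034,0.3497,-0.9363]}
{"k":32,"\u03b8":[-0.0581,0.5802,0.095,0.95],"w":[-0.1153,-0.8207,-0.0592,3.0981],"eef":[-0.6451,-0.1775,0.7272]}
{"summary": "final eef position (m): -0.6451 -0.1775 0.7272"}


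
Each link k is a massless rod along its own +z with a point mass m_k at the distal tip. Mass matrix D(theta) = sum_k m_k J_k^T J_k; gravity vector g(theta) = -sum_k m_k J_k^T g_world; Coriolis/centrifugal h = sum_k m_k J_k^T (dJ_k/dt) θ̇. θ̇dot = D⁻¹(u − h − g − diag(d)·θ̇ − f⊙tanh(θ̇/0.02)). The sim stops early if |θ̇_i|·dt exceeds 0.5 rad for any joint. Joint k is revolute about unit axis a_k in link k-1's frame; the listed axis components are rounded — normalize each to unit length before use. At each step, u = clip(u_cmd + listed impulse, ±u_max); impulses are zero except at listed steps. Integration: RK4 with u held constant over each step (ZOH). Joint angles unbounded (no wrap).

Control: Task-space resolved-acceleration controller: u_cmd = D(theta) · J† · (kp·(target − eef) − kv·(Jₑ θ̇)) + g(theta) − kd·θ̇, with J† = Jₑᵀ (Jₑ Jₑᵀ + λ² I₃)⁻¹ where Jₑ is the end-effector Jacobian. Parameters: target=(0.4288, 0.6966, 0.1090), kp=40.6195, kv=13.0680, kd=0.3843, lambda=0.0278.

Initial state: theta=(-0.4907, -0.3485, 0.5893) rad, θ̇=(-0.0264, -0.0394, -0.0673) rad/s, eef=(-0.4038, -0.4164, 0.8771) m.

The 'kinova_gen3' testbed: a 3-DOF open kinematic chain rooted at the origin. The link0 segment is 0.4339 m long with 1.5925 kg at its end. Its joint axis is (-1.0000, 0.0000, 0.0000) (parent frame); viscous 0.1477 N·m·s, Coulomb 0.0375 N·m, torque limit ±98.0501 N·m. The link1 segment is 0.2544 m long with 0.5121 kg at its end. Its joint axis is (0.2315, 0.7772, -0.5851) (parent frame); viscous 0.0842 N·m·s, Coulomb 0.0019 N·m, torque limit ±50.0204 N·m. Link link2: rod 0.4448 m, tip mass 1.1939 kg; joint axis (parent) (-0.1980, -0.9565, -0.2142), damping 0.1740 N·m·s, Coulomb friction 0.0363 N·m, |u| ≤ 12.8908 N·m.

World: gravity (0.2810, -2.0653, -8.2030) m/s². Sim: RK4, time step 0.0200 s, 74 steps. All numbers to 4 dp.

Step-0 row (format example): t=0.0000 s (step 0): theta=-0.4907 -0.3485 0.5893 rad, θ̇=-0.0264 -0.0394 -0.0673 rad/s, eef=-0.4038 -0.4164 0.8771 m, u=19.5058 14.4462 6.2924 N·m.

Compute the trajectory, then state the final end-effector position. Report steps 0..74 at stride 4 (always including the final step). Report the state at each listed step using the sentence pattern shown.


t=0.0800 s (step 4): theta=-0.5698 0.1346 1.2744 rad, θ̇=-1.3311 6.1566 9.8288 rad/s, eef=-0.3371 -0.3340 0.8262 m, u=17.8231 1.2411 5.0290 N·m.
t=0.1600 s (step 8): theta=-0.6437 0.5234 1.9924 rad, θ̇=-0.2597 3.8383 8.0014 rad/s, eef=-0.2123 -0.1894 0.7138 m, u=22.2248 -0.4768 -0.1240 N·m.
t=0.2400 s (step 12): theta=-0.5854 0.8042 2.5404 rad, θ̇=1.7910 3.6047 5.6723 rad/s, eef=-0.0824 -0.0379 0.5793 m, u=18.3069 -1.1676 -5.3224 N·m.
t=0.3200 s (step 16): theta=-0.3601 1.1575 2.8879 rad, θ̇=3.7170 5.3056 2.9473 rad/s, eef=0.0137 0.0944 0.4571 m, u=8.5919 -1.0183 -6.9545 N·m.
t=0.4000 s (step 20): theta=-0.0330 1.5979 3.0109 rad, θ̇=4.1840 5.3474 0.2129 rad/s, eef=0.0549 0.2117 0.3646 m, u=-2.4176 0.2778 -6.3648 N·m.
t=0.4800 s (step 24): theta=0.2812 1.9455 2.9477 rad, θ̇=3.6308 2.9700 -1.6004 rad/s, eef=0.0929 0.3192 0.3032 m, u=-5.2713 -0.4100 -4.4666 N·m.
t=0.5600 s (step 28): theta=0.5459 2.0826 2.7877 rad, θ̇=2.9852 0.7953 -2.2383 rad/s, eef=0.1480 0.4117 0.2535 m, u=-9.3266 -0.2805 -3.1878 N·m.
t=0.6400 s (step 32): theta=0.7577 2.1136 2.6083 rad, θ̇=2.3209 0.1253 -2.1809 rad/s, eef=0.2030 0.4848 0.2105 m, u=-11.7838 -0.0448 -3.0325 N·m.
t=0.7200 s (step 36): theta=0.9197 2.1156 2.4449 rad, θ̇=1.7522 -0.0350 -1.8895 rad/s, eef=0.2497 0.5387 0.1763 m, u=-12.6945 0.1770 -3.2439 N·m.
t=0.8000 s (step 40): theta=1.0417 2.1114 2.3066 rad, θ̇=1.3191 -0.0610 -1.5713 rad/s, eef=0.2869 0.5773 0.1510 m, u=-12.9619 0.3925 -3.4651 N·m.
t=0.8800 s (step 44): theta=1.1339 2.1068 2.1923 rad, θ̇=1.0031 -0.0540 -1.2926 rad/s, eef=0.3159 0.6051 0.1333 m, u=-13.0340 0.5964 -3.6232 N·m.
t=0.9600 s (step 48): theta=1.2045 2.1030 2.0984 rad, θ̇=0.7735 -0.0408 -1.0635 rad/s, eef=0.3384 0.6254 0.1212 m, u=-13.0672 0.7823 -3.7285 N·m.
t=1.0400 s (step 52): theta=1.2593 2.1003 2.0210 rad, θ̇=0.6047 -0.0287 -0.8778 rad/s, eef=0.3562 0.6405 0.1132 m, u=-13.1024 0.9480 -3.8005 N·m.
t=1.1200 s (step 56): theta=1.3024 2.0984 1.9570 rad, θ̇=0.4780 -0.0193 -0.7268 rad/s, eef=0.3701 0.6519 0.1080 m, u=-13.1441 1.0933 -3.8523 N·m.
t=1.2000 s (step 60): theta=1.3366 2.0971 1.9040 rad, θ̇=0.3810 -0.0127 -0.6032 rad/s, eef=0.3813 0.6607 0.1048 m, u=-13.1884 1.2190 -3.8915 N·m.
t=1.2800 s (step 64): theta=1.3639 2.0963 1.8599 rad, θ̇=0.3054 -0.0082 -0.5013 rad/s, eef=0.3901 0.6675 0.1029 m, u=-13.2311 1.3265 -3.9219 N·m.
t=1.3600 s (step 68): theta=1.3859 2.0958 1.8233 rad, θ̇=0.2457 -0.0054 -0.4167 rad/s, eef=0.3973 0.6729 0.1020 m, u=-13.2699 1.4176 -3.9461 N·m.
t=1.4400 s (step 72): theta=1.4036 2.0955 1.7929 rad, θ̇=0.1981 -0.0037 -0.3464 rad/s, eef=0.4030 0.6771 0.1016 m, u=-13.3036 1.4941 -3.9655 N·m.
t=1.4800 s (step 74): theta=1.4111 2.0953 1.7796 rad, θ̇=0.1779 -0.0032 -0.3157 rad/s, eef=0.4054 0.6789 0.1016 m.
final eef position (m): 0.4054 0.6789 0.1016


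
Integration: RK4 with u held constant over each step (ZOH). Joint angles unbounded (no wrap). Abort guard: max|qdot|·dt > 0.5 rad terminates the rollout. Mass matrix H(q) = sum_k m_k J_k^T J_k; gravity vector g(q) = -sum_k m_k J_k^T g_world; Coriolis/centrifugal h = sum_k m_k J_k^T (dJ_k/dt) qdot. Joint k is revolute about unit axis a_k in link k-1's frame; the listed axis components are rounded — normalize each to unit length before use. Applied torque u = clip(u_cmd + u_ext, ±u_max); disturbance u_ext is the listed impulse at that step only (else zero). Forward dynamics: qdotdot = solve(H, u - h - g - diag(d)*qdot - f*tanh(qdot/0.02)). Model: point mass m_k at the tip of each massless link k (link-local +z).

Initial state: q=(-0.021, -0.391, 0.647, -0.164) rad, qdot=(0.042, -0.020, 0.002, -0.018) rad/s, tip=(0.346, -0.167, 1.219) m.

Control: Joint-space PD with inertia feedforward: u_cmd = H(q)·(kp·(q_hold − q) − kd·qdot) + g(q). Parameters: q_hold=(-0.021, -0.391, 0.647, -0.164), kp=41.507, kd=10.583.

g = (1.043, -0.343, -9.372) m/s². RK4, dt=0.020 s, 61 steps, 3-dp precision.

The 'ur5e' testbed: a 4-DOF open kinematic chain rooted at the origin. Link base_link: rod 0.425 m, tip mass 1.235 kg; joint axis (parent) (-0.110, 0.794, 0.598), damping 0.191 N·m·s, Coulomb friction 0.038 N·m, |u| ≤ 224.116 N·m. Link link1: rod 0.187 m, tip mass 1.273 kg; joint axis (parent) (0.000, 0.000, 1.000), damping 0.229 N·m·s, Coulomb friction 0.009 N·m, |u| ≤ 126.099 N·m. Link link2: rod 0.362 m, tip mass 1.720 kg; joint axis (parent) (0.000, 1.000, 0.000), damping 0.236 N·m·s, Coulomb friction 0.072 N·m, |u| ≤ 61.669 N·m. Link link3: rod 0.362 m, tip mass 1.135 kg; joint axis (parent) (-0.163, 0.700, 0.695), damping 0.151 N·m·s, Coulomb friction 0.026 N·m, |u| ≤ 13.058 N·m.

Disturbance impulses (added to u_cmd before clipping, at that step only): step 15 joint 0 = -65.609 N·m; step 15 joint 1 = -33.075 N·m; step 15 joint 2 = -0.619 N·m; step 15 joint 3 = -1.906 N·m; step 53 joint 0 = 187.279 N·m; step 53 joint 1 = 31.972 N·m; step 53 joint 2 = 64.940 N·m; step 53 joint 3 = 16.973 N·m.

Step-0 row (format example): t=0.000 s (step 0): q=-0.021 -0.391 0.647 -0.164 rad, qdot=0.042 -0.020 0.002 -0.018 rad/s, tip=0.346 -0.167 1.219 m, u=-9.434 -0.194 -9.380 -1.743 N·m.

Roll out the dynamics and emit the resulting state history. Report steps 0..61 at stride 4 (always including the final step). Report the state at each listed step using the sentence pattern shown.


t=0.080 s (step 4): q=-0.019 -0.392 0.647 -0.164 rad, qdot=0.011 -0.001 0.002 0.001 rad/s, tip=0.348 -0.167 1.218 m, u=-8.872 -0.119 -9.175 -1.695 N·m.
t=0.160 s (step 8): q=-0.019 -0.392 0.647 -0.164 rad, qdot=-0.001 0.001 0.000 0.000 rad/s, tip=0.348 -0.166 1.218 m, u=-8.528 -0.067 -9.045 -1.662 N·m.
t=0.240 s (step 12): q=-0.019 -0.392 0.647 -0.164 rad, qdot=-0.005 0.001 -0.001 -0.000 rad/s, tip=0.348 -0.167 1.218 m, u=-8.336 -0.036 -8.974 -1.643 N·m.
t=0.320 s (step 16): q=-0.019 -0.416 0.647 -0.164 rad, qdot=0.003 -2.492 0.007 0.001 rad/s, tip=0.344 -0.176 1.218 m, u=6.275 7.169 -8.971 -1.261 N·m.
t=0.400 s (step 20): q=-0.022 -0.528 0.654 -0.165 rad, qdot=-0.045 -0.572 0.094 0.003 rad/s, tip=0.323 -0.218 1.215 m, u=-0.217 3.365 -9.485 -1.608 N·m.
t=0.480 s (step 24): q=-0.024 -0.541 0.658 -0.164 rad, qdot=-0.008 0.132 0.003 0.011 rad/s, tip=0.319 -0.225 1.214 m, u=-4.515 1.327 -9.201 -1.636 N·m.
t=0.560 s (step 28): q=-0.024 -0.520 0.657 -0.164 rad, qdot=0.015 0.354 -0.029 -0.005 rad/s, tip=0.324 -0.217 1.215 m, u=-7.055 0.295 -9.109 -1.657 N·m.
t=0.640 s (step 32): q=-0.022 -0.490 0.654 -0.164 rad, qdot=0.022 0.372 -0.035 -0.006 rad/s, tip=0.330 -0.205 1.216 m, u=-8.310 -0.156 -9.094 -1.673 N·m.
t=0.720 s (step 36): q=-0.021 -0.462 0.652 -0.165 rad, qdot=0.018 0.315 -0.028 -0.006 rad/s, tip=0.336 -0.194 1.216 m, u=-8.779 -0.299 -9.080 -1.676 N·m.
t=0.800 s (step 40): q=-0.019 -0.440 0.650 -0.165 rad, qdot=0.011 0.241 -0.019 -0.005 rad/s, tip=0.340 -0.185 1.217 m, u=-8.842 -0.298 -9.053 -1.669 N·m.
t=0.880 s (step 44): q=-0.019 -0.424 0.648 -0.165 rad, qdot=0.004 0.171 -0.012 -0.003 rad/s, tip=0.343 -0.178 1.218 m, u=-8.740 -0.245 -9.017 -1.659 N·m.
t=0.960 s (step 48): q=-0.019 -0.412 0.648 -0.166 rad, qdot=-0.000 0.115 -0.008 -0.002 rad/s, tip=0.345 -0.174 1.218 m, u=-8.597 -0.181 -8.983 -1.648 N·m.
t=1.040 s (step 52): q=-0.019 -0.405 0.647 -0.166 rad, qdot=-0.002 0.074 -0.005 -0.000 rad/s, tip=0.346 -0.171 1.218 m, u=-8.468 -0.127 -8.956 -1.639 N·m.
t=1.120 s (step 56): q=0.030 -0.397 0.667 -0.235 rad, qdot=0.736 -0.024 0.151 -0.676 rad/s, tip=0.395 -0.151 1.206 m, u=-39.589 -5.217 -19.653 -4.057 N·m.
t=1.200 s (step 60): q=0.062 -0.400 0.668 -0.251 rad, qdot=0.118 -0.002 -0.019 0.033 rad/s, tip=0.425 -0.139 1.197 m, u=-24.444 -2.624 -14.373 -2.836 N·m.
t=1.220 s (step 61): q=0.064 -0.400 0.668 -0.250 rad, qdot=0.020 0.015 -0.014 0.053 rad/s, tip=0.427 -0.139 1.197 m.


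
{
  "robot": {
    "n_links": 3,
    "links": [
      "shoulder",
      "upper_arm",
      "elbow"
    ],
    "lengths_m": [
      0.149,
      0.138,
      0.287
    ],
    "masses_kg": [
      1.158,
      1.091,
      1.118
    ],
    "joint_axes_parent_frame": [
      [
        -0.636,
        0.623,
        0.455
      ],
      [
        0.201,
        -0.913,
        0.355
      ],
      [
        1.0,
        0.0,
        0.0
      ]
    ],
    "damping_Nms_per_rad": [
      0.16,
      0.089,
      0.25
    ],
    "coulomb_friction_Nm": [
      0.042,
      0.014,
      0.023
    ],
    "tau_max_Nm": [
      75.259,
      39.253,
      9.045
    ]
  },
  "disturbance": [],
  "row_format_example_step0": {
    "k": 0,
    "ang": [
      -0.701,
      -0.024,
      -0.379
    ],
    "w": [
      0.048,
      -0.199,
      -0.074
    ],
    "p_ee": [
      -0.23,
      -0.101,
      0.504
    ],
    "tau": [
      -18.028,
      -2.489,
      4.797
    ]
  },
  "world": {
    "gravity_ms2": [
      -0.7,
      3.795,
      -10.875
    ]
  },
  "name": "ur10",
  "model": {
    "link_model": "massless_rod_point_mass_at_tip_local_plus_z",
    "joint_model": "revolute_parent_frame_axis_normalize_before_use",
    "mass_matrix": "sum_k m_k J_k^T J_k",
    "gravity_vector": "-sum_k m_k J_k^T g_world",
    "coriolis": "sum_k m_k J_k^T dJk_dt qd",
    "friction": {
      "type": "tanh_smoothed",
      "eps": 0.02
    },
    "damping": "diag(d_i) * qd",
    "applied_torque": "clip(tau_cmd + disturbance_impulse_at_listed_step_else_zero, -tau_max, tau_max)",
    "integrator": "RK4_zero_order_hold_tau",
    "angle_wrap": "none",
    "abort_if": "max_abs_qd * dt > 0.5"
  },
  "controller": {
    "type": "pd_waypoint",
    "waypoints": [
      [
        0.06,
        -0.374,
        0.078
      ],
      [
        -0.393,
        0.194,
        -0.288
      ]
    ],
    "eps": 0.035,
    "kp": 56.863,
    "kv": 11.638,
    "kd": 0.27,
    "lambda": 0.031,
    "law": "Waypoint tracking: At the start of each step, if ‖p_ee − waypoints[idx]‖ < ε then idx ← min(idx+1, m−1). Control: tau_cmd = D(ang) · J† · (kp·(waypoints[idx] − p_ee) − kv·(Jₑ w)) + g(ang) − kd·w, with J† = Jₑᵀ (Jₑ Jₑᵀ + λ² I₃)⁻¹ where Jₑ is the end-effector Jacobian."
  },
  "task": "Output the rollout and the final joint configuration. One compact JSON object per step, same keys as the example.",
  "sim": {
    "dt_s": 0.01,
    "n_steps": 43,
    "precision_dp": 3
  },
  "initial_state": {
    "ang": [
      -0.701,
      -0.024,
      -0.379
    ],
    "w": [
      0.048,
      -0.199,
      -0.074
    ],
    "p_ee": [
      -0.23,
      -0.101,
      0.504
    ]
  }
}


{"k":1,"ang":[-0.714,-0.037,-0.391],"w":[-2.637,-2.372,-2.328],"p_ee":[-0.228,-0.102,0.504],"tau":[-15.236,-2.02,4.776]}
{"k":2,"ang":[-0.75,-0.068,-0.422],"w":[-4.521,-3.813,-3.847],"p_ee":[-0.226,-0.104,0.502],"tau":[-11.988,-2.181,4.38]}
{"k":3,"ang":[-0.802,-0.111,-0.466],"w":[-5.738,-4.67,-4.794],"p_ee":[-0.223,-0.108,0.499],"tau":[-8.452,-2.68,3.771]}
{"k":4,"ang":[-0.863,-0.16,-0.516],"w":[-6.43,-5.118,-5.27],"p_ee":[-0.22,-0.114,0.494],"tau":[-5.0,-3.249,3.064]}
{"k":5,"ang":[-0.929,-0.212,-0.569],"w":[-6.744,-5.317,-5.387],"p_ee":[-0.217,-0.121,0.487],"tau":[-1.911,-3.717,2.344]}
{"k":6,"ang":[-0.996,-0.266,-0.623],"w":[-6.81,-5.385,-5.255],"p_ee":[-0.214,-0.129,0.479],"tau":[0.709,-4.015,1.666]}
{"k":7,"ang":[-1.064,-0.319,-0.674],"w":[-6.721,-5.394,-4.968],"p_ee":[-0.21,-0.138,0.47],"tau":[2.872,-4.14,1.061]}
{"k":8,"ang":[-1.13,-0.373,-0.722],"w":[-6.539,-5.383,-4.592],"p_ee":[-0.207,-0.148,0.46],"tau":[4.631,-4.116,0.539]}
{"k":9,"ang":[-1.194,-0.427,-0.765],"w":[-6.305,-5.366,-4.171],"p_ee":[-0.203,-0.159,0.45],"tau":[6.051,-3.979,0.1]}
{"k":10,"ang":[-1.256,-0.48,-0.805],"w":[-6.04,-5.349,-3.731],"p_ee":[-0.199,-0.169,0.439],"tau":[7.19,-3.761,-0.263]}
{"k":11,"ang":[-1.315,-0.534,-0.84],"w":[-5.761,-5.332,-3.29],"p_ee":[-0.195,-0.18,0.427],"tau":[8.098,-3.487,-0.561]}
{"k":12,"ang":[-1.371,-0.587,-0.871],"w":[-5.476,-5.31,-2.858],"p_ee":[-0.191,-0.191,0.416],"tau":[8.814,-3.179,-0.805]}
{"k":13,"ang":[-1.424,-0.64,-0.897],"w":[-5.191,-5.282,-2.441],"p_ee":[-0.187,-0.202,0.404],"tau":[9.371,-2.852,-1.004]}
{"k":14,"ang":[-1.475,-0.692,-0.919],"w":[-4.91,-5.243,-2.044],"p_ee":[-0.182,-0.213,0.392],"tau":[9.797,-2.518,-1.167]}
{"k":15,"ang":[-1.523,-0.745,-0.938],"w":[-4.635,-5.192,-1.67],"p_ee":[-0.177,-0.223,0.38],"tau":[10.112,-2.186,-1.302]}
{"k":16,"ang":[-1.568,-0.796,-0.953],"w":[-4.368,-5.127,-1.319],"p_ee":[-0.173,-0.234,0.368],"tau":[10.337,-1.86,-1.415]}
{"k":17,"ang":[-1.61,-0.847,-0.964],"w":[-4.11,-5.048,-0.995],"p_ee":[-0.167,-0.244,0.356],"tau":[10.485,-1.545,-1.511]}
{"k":18,"ang":[-1.65,-0.897,-0.973],"w":[-3.862,-4.955,-0.696],"p_ee":[-0.162,-0.253,0.344],"tau":[10.571,-1.242,-1.593]}
{"k":19,"ang":[-1.687,-0.946,-0.978],"w":[-3.624,-4.848,-0.424],"p_ee":[-0.156,-0.262,0.332],"tau":[10.605,-0.953,-1.664]}
{"k":20,"ang":[-1.722,-0.994,-0.981],"w":[-3.395,-4.73,-0.178],"p_ee":[-0.151,-0.271,0.32],"tau":[10.596,-0.68,-1.728]}
{"k":21,"ang":[-1.755,-1.041,-0.982],"w":[-3.178,-4.6,0.04],"p_ee":[-0.145,-0.279,0.309],"tau":[10.552,-0.421,-1.783]}
{"k":22,"ang":[-1.786,-1.086,-0.981],"w":[-2.973,-4.463,0.228],"p_ee":[-0.139,-0.287,0.298],"tau":[10.48,-0.176,-1.827]}
{"k":23,"ang":[-1.815,-1.13,-0.978],"w":[-2.777,-4.318,0.394],"p_ee":[-0.133,-0.294,0.287],"tau":[10.385,0.054,-1.867]}
{"k":24,"ang":[-1.841,-1.172,-0.973],"w":[-2.59,-4.168,0.538],"p_ee":[-0.127,-0.3,0.276],"tau":[10.272,0.27,-1.904]}
{"k":25,"ang":[-1.866,-1.213,-0.967],"w":[-2.412,-4.014,0.663],"p_ee":[-0.12,-0.307,0.266],"tau":[10.143,0.473,-1.938]}
{"k":26,"ang":[-1.89,-1.252,-0.96],"w":[-2.242,-3.857,0.77],"p_ee":[-0.114,-0.312,0.256],"tau":[10.004,0.662,-1.969]}
{"k":27,"ang":[-1.911,-1.29,-0.952],"w":[-2.079,-3.699,0.859],"p_ee":[-0.108,-0.318,0.246],"tau":[9.856,0.838,-1.997]}
{"k":28,"ang":[-1.931,-1.326,-0.943],"w":[-1.925,-3.541,0.932],"p_ee":[-0.102,-0.323,0.237],"tau":[9.702,1.003,-2.022]}
{"k":29,"ang":[-1.95,-1.361,-0.933],"w":[-1.778,-3.384,0.99],"p_ee":[-0.095,-0.327,0.228],"tau":[9.543,1.156,-2.044]}
{"k":30,"ang":[-1.967,-1.394,-0.923],"w":[-1.638,-3.229,1.036],"p_ee":[-0.089,-0.331,0.219],"tau":[9.382,1.298,-2.063]}
{"k":31,"ang":[-1.983,-1.426,-0.912],"w":[-1.506,-3.077,1.069],"p_ee":[-0.083,-0.335,0.211],"tau":[9.22,1.429,-2.079]}
{"k":32,"ang":[-1.997,-1.456,-0.902],"w":[-1.379,-2.928,1.092],"p_ee":[-0.077,-0.338,0.203],"tau":[9.058,1.55,-2.092]}
{"k":33,"ang":[-2.01,-1.484,-0.891],"w":[-1.259,-2.783,1.106],"p_ee":[-0.071,-0.341,0.195],"tau":[8.897,1.662,-2.103]}
{"k":34,"ang":[-2.022,-1.511,-0.88],"w":[-1.146,-2.642,1.111],"p_ee":[-0.065,-0.344,0.188],"tau":[8.739,1.765,-2.11]}
{"k":35,"ang":[-2.033,-1.537,-0.868],"w":[-1.038,-2.505,1.11],"p_ee":[-0.06,-0.346,0.181],"tau":[8.583,1.859,-2.115]}
{"k":36,"ang":[-2.043,-1.561,-0.857],"w":[-0.937,-2.372,1.102],"p_ee":[-0.054,-0.348,0.175],"tau":[8.43,1.946,-2.118]}
{"k":37,"ang":[-2.052,-1.585,-0.846],"w":[-0.841,-2.245,1.089],"p_ee":[-0.049,-0.35,0.169],"tau":[8.281,2.025,-2.118]}
{"k":38,"ang":[-2.06,-1.606,-0.836],"w":[-0.75,-2.122,1.072],"p_ee":[-0.043,-0.352,0.163],"tau":[8.137,2.097,-2.117]}
{"k":39,"ang":[-2.067,-1.627,-0.825],"w":[-0.665,-2.004,1.05],"p_ee":[-0.038,-0.353,0.157],"tau":[7.998,2.162,-2.113]}
{"k":40,"ang":[-2.073,-1.646,-0.815],"w":[-0.585,-1.89,1.026],"p_ee":[-0.033,-0.354,0.152],"tau":[7.864,2.221,-2.108]}
{"k":41,"ang":[-2.079,-1.665,-0.805],"w":[-0.51,-1.781,1.0],"p_ee":[-0.028,-0.355,0.147],"tau":[7.735,2.274,-2.102]}
{"k":42,"ang":[-2.084,-1.682,-0.795],"w":[-0.44,-1.678,0.972],"p_ee":[-0.024,-0.356,0.143],"tau":[7.612,2.322,-2.095]}
{"k":43,"ang":[-2.088,-1.698,-0.785],"w":[-0.374,-1.578,0.942],"p_ee":[-0.019,-0.357,0.138]}
{"summary": "final ang (rad): -2.088 -1.698 -0.785"}
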